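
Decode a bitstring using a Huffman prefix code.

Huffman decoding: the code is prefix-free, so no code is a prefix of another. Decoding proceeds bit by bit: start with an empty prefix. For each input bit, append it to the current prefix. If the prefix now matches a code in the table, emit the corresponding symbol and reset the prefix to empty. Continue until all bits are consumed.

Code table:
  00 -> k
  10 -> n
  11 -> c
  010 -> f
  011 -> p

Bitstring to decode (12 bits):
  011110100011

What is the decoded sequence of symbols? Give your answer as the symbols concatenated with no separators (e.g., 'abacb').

Answer: pcfkc

Derivation:
Bit 0: prefix='0' (no match yet)
Bit 1: prefix='01' (no match yet)
Bit 2: prefix='011' -> emit 'p', reset
Bit 3: prefix='1' (no match yet)
Bit 4: prefix='11' -> emit 'c', reset
Bit 5: prefix='0' (no match yet)
Bit 6: prefix='01' (no match yet)
Bit 7: prefix='010' -> emit 'f', reset
Bit 8: prefix='0' (no match yet)
Bit 9: prefix='00' -> emit 'k', reset
Bit 10: prefix='1' (no match yet)
Bit 11: prefix='11' -> emit 'c', reset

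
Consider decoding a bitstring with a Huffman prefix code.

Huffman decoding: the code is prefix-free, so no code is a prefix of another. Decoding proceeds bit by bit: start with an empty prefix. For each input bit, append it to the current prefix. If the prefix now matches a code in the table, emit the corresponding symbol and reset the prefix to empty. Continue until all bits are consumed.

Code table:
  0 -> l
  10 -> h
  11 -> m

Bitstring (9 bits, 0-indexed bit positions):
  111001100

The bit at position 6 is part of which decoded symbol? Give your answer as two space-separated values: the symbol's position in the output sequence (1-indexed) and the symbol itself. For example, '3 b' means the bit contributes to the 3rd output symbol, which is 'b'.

Answer: 4 m

Derivation:
Bit 0: prefix='1' (no match yet)
Bit 1: prefix='11' -> emit 'm', reset
Bit 2: prefix='1' (no match yet)
Bit 3: prefix='10' -> emit 'h', reset
Bit 4: prefix='0' -> emit 'l', reset
Bit 5: prefix='1' (no match yet)
Bit 6: prefix='11' -> emit 'm', reset
Bit 7: prefix='0' -> emit 'l', reset
Bit 8: prefix='0' -> emit 'l', reset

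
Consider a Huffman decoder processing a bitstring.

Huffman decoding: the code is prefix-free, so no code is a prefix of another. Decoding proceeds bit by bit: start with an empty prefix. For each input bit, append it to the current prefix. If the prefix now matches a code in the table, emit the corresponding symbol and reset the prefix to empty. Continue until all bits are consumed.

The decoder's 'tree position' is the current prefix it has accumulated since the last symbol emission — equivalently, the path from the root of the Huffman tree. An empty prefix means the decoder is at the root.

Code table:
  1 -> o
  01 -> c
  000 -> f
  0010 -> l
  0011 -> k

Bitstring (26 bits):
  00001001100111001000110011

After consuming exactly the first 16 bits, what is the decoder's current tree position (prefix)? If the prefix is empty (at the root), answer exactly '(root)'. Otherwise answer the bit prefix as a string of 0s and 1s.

Bit 0: prefix='0' (no match yet)
Bit 1: prefix='00' (no match yet)
Bit 2: prefix='000' -> emit 'f', reset
Bit 3: prefix='0' (no match yet)
Bit 4: prefix='01' -> emit 'c', reset
Bit 5: prefix='0' (no match yet)
Bit 6: prefix='00' (no match yet)
Bit 7: prefix='001' (no match yet)
Bit 8: prefix='0011' -> emit 'k', reset
Bit 9: prefix='0' (no match yet)
Bit 10: prefix='00' (no match yet)
Bit 11: prefix='001' (no match yet)
Bit 12: prefix='0011' -> emit 'k', reset
Bit 13: prefix='1' -> emit 'o', reset
Bit 14: prefix='0' (no match yet)
Bit 15: prefix='00' (no match yet)

Answer: 00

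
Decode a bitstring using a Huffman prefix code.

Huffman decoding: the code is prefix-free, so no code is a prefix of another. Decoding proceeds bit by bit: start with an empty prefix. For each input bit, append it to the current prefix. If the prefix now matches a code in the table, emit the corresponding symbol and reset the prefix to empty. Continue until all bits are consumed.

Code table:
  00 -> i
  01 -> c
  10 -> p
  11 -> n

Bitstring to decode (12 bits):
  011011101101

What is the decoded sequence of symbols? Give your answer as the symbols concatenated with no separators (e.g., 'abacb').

Answer: cpnpnc

Derivation:
Bit 0: prefix='0' (no match yet)
Bit 1: prefix='01' -> emit 'c', reset
Bit 2: prefix='1' (no match yet)
Bit 3: prefix='10' -> emit 'p', reset
Bit 4: prefix='1' (no match yet)
Bit 5: prefix='11' -> emit 'n', reset
Bit 6: prefix='1' (no match yet)
Bit 7: prefix='10' -> emit 'p', reset
Bit 8: prefix='1' (no match yet)
Bit 9: prefix='11' -> emit 'n', reset
Bit 10: prefix='0' (no match yet)
Bit 11: prefix='01' -> emit 'c', reset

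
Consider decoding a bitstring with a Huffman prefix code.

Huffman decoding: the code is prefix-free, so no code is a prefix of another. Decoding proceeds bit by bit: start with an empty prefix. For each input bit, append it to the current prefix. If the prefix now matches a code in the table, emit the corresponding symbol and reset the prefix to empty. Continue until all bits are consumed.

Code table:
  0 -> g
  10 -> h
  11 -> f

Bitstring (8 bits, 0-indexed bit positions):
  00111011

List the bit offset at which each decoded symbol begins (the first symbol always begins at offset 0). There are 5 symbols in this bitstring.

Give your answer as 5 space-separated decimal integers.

Bit 0: prefix='0' -> emit 'g', reset
Bit 1: prefix='0' -> emit 'g', reset
Bit 2: prefix='1' (no match yet)
Bit 3: prefix='11' -> emit 'f', reset
Bit 4: prefix='1' (no match yet)
Bit 5: prefix='10' -> emit 'h', reset
Bit 6: prefix='1' (no match yet)
Bit 7: prefix='11' -> emit 'f', reset

Answer: 0 1 2 4 6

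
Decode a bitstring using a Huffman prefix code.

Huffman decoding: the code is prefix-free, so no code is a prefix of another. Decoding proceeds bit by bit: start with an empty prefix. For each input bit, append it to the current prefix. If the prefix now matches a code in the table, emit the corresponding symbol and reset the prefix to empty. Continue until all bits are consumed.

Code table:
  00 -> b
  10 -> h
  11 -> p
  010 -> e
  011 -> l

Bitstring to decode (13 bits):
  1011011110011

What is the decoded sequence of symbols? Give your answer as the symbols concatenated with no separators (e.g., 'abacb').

Bit 0: prefix='1' (no match yet)
Bit 1: prefix='10' -> emit 'h', reset
Bit 2: prefix='1' (no match yet)
Bit 3: prefix='11' -> emit 'p', reset
Bit 4: prefix='0' (no match yet)
Bit 5: prefix='01' (no match yet)
Bit 6: prefix='011' -> emit 'l', reset
Bit 7: prefix='1' (no match yet)
Bit 8: prefix='11' -> emit 'p', reset
Bit 9: prefix='0' (no match yet)
Bit 10: prefix='00' -> emit 'b', reset
Bit 11: prefix='1' (no match yet)
Bit 12: prefix='11' -> emit 'p', reset

Answer: hplpbp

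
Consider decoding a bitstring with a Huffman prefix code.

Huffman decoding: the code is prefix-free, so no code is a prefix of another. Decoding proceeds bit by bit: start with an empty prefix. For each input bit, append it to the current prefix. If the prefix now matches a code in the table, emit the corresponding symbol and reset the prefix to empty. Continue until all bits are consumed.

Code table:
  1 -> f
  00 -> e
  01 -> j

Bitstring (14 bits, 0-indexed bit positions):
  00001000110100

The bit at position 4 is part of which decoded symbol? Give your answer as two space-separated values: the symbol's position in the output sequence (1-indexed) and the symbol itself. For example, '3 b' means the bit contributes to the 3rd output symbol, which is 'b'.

Bit 0: prefix='0' (no match yet)
Bit 1: prefix='00' -> emit 'e', reset
Bit 2: prefix='0' (no match yet)
Bit 3: prefix='00' -> emit 'e', reset
Bit 4: prefix='1' -> emit 'f', reset
Bit 5: prefix='0' (no match yet)
Bit 6: prefix='00' -> emit 'e', reset
Bit 7: prefix='0' (no match yet)
Bit 8: prefix='01' -> emit 'j', reset

Answer: 3 f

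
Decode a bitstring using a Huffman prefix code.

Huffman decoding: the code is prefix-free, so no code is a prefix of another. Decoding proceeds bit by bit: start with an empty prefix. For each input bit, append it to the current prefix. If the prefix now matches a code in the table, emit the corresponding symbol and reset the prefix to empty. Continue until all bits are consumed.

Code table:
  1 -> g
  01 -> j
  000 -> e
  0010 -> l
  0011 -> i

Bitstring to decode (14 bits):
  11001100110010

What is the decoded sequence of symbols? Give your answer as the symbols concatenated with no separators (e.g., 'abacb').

Answer: ggiil

Derivation:
Bit 0: prefix='1' -> emit 'g', reset
Bit 1: prefix='1' -> emit 'g', reset
Bit 2: prefix='0' (no match yet)
Bit 3: prefix='00' (no match yet)
Bit 4: prefix='001' (no match yet)
Bit 5: prefix='0011' -> emit 'i', reset
Bit 6: prefix='0' (no match yet)
Bit 7: prefix='00' (no match yet)
Bit 8: prefix='001' (no match yet)
Bit 9: prefix='0011' -> emit 'i', reset
Bit 10: prefix='0' (no match yet)
Bit 11: prefix='00' (no match yet)
Bit 12: prefix='001' (no match yet)
Bit 13: prefix='0010' -> emit 'l', reset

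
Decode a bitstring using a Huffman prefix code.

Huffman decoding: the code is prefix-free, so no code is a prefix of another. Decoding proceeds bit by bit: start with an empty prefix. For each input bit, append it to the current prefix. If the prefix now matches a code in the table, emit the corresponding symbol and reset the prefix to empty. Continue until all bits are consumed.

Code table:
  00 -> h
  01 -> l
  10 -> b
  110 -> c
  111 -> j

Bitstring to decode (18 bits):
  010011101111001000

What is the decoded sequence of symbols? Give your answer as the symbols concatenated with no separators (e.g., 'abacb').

Bit 0: prefix='0' (no match yet)
Bit 1: prefix='01' -> emit 'l', reset
Bit 2: prefix='0' (no match yet)
Bit 3: prefix='00' -> emit 'h', reset
Bit 4: prefix='1' (no match yet)
Bit 5: prefix='11' (no match yet)
Bit 6: prefix='111' -> emit 'j', reset
Bit 7: prefix='0' (no match yet)
Bit 8: prefix='01' -> emit 'l', reset
Bit 9: prefix='1' (no match yet)
Bit 10: prefix='11' (no match yet)
Bit 11: prefix='111' -> emit 'j', reset
Bit 12: prefix='0' (no match yet)
Bit 13: prefix='00' -> emit 'h', reset
Bit 14: prefix='1' (no match yet)
Bit 15: prefix='10' -> emit 'b', reset
Bit 16: prefix='0' (no match yet)
Bit 17: prefix='00' -> emit 'h', reset

Answer: lhjljhbh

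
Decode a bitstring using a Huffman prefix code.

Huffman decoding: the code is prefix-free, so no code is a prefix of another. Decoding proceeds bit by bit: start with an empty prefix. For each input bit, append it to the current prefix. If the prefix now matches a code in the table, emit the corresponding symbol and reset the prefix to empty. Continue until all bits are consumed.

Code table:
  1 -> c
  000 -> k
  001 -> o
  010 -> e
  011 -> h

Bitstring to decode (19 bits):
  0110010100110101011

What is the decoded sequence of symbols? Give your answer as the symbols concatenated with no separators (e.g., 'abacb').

Answer: hoehech

Derivation:
Bit 0: prefix='0' (no match yet)
Bit 1: prefix='01' (no match yet)
Bit 2: prefix='011' -> emit 'h', reset
Bit 3: prefix='0' (no match yet)
Bit 4: prefix='00' (no match yet)
Bit 5: prefix='001' -> emit 'o', reset
Bit 6: prefix='0' (no match yet)
Bit 7: prefix='01' (no match yet)
Bit 8: prefix='010' -> emit 'e', reset
Bit 9: prefix='0' (no match yet)
Bit 10: prefix='01' (no match yet)
Bit 11: prefix='011' -> emit 'h', reset
Bit 12: prefix='0' (no match yet)
Bit 13: prefix='01' (no match yet)
Bit 14: prefix='010' -> emit 'e', reset
Bit 15: prefix='1' -> emit 'c', reset
Bit 16: prefix='0' (no match yet)
Bit 17: prefix='01' (no match yet)
Bit 18: prefix='011' -> emit 'h', reset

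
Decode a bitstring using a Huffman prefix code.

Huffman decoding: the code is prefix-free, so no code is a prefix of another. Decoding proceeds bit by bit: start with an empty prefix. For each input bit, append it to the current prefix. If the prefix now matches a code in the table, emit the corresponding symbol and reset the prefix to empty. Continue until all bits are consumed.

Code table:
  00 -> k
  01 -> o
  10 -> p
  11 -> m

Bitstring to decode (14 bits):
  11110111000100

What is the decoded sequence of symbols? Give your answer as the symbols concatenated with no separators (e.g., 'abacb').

Bit 0: prefix='1' (no match yet)
Bit 1: prefix='11' -> emit 'm', reset
Bit 2: prefix='1' (no match yet)
Bit 3: prefix='11' -> emit 'm', reset
Bit 4: prefix='0' (no match yet)
Bit 5: prefix='01' -> emit 'o', reset
Bit 6: prefix='1' (no match yet)
Bit 7: prefix='11' -> emit 'm', reset
Bit 8: prefix='0' (no match yet)
Bit 9: prefix='00' -> emit 'k', reset
Bit 10: prefix='0' (no match yet)
Bit 11: prefix='01' -> emit 'o', reset
Bit 12: prefix='0' (no match yet)
Bit 13: prefix='00' -> emit 'k', reset

Answer: mmomkok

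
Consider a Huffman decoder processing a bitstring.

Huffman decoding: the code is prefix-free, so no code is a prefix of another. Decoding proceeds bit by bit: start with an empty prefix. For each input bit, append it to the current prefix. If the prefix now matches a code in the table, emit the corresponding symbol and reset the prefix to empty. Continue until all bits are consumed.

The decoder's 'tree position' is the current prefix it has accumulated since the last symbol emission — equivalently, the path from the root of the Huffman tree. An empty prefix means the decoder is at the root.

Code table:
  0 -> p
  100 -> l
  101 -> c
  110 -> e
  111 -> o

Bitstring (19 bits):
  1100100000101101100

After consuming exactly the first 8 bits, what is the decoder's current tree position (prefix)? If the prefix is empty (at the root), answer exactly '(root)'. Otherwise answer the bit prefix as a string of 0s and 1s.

Bit 0: prefix='1' (no match yet)
Bit 1: prefix='11' (no match yet)
Bit 2: prefix='110' -> emit 'e', reset
Bit 3: prefix='0' -> emit 'p', reset
Bit 4: prefix='1' (no match yet)
Bit 5: prefix='10' (no match yet)
Bit 6: prefix='100' -> emit 'l', reset
Bit 7: prefix='0' -> emit 'p', reset

Answer: (root)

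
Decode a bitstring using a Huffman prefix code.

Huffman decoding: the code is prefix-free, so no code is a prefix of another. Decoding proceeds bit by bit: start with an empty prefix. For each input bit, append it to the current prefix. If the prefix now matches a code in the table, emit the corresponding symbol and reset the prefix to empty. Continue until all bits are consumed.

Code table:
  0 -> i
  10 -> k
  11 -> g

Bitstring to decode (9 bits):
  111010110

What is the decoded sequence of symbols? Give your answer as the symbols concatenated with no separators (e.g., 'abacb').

Answer: gkkgi

Derivation:
Bit 0: prefix='1' (no match yet)
Bit 1: prefix='11' -> emit 'g', reset
Bit 2: prefix='1' (no match yet)
Bit 3: prefix='10' -> emit 'k', reset
Bit 4: prefix='1' (no match yet)
Bit 5: prefix='10' -> emit 'k', reset
Bit 6: prefix='1' (no match yet)
Bit 7: prefix='11' -> emit 'g', reset
Bit 8: prefix='0' -> emit 'i', reset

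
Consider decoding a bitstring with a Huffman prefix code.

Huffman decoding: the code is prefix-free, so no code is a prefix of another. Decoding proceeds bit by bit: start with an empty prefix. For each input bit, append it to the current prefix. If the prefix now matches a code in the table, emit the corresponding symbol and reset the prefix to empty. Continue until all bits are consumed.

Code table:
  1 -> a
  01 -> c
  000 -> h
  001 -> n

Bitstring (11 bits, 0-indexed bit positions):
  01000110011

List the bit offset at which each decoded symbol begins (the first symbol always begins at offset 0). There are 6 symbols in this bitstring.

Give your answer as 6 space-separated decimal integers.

Answer: 0 2 5 6 7 10

Derivation:
Bit 0: prefix='0' (no match yet)
Bit 1: prefix='01' -> emit 'c', reset
Bit 2: prefix='0' (no match yet)
Bit 3: prefix='00' (no match yet)
Bit 4: prefix='000' -> emit 'h', reset
Bit 5: prefix='1' -> emit 'a', reset
Bit 6: prefix='1' -> emit 'a', reset
Bit 7: prefix='0' (no match yet)
Bit 8: prefix='00' (no match yet)
Bit 9: prefix='001' -> emit 'n', reset
Bit 10: prefix='1' -> emit 'a', reset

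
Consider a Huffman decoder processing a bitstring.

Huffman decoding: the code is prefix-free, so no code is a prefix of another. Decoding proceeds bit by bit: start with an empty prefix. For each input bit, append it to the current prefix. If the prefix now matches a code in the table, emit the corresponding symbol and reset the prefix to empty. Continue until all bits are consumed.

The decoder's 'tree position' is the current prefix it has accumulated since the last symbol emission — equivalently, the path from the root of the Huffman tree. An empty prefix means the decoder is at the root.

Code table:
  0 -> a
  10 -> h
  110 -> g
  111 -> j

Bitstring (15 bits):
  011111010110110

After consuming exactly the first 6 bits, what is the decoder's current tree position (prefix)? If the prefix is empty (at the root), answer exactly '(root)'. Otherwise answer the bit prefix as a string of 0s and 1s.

Bit 0: prefix='0' -> emit 'a', reset
Bit 1: prefix='1' (no match yet)
Bit 2: prefix='11' (no match yet)
Bit 3: prefix='111' -> emit 'j', reset
Bit 4: prefix='1' (no match yet)
Bit 5: prefix='11' (no match yet)

Answer: 11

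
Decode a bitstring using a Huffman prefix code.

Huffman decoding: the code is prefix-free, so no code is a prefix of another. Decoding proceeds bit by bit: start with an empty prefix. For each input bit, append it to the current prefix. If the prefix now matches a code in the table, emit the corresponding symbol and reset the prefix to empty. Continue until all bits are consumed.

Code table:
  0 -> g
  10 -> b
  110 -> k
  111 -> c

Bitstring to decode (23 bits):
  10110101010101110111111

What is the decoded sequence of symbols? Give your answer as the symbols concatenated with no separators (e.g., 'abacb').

Bit 0: prefix='1' (no match yet)
Bit 1: prefix='10' -> emit 'b', reset
Bit 2: prefix='1' (no match yet)
Bit 3: prefix='11' (no match yet)
Bit 4: prefix='110' -> emit 'k', reset
Bit 5: prefix='1' (no match yet)
Bit 6: prefix='10' -> emit 'b', reset
Bit 7: prefix='1' (no match yet)
Bit 8: prefix='10' -> emit 'b', reset
Bit 9: prefix='1' (no match yet)
Bit 10: prefix='10' -> emit 'b', reset
Bit 11: prefix='1' (no match yet)
Bit 12: prefix='10' -> emit 'b', reset
Bit 13: prefix='1' (no match yet)
Bit 14: prefix='11' (no match yet)
Bit 15: prefix='111' -> emit 'c', reset
Bit 16: prefix='0' -> emit 'g', reset
Bit 17: prefix='1' (no match yet)
Bit 18: prefix='11' (no match yet)
Bit 19: prefix='111' -> emit 'c', reset
Bit 20: prefix='1' (no match yet)
Bit 21: prefix='11' (no match yet)
Bit 22: prefix='111' -> emit 'c', reset

Answer: bkbbbbcgcc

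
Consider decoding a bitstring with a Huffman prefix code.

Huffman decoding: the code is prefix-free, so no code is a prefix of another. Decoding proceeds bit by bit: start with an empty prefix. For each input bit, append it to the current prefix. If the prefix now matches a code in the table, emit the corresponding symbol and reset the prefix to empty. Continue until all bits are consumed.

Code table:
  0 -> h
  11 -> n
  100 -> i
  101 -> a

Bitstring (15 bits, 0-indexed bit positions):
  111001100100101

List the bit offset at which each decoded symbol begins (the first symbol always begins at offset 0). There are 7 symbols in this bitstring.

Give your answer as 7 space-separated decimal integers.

Answer: 0 2 5 7 8 9 12

Derivation:
Bit 0: prefix='1' (no match yet)
Bit 1: prefix='11' -> emit 'n', reset
Bit 2: prefix='1' (no match yet)
Bit 3: prefix='10' (no match yet)
Bit 4: prefix='100' -> emit 'i', reset
Bit 5: prefix='1' (no match yet)
Bit 6: prefix='11' -> emit 'n', reset
Bit 7: prefix='0' -> emit 'h', reset
Bit 8: prefix='0' -> emit 'h', reset
Bit 9: prefix='1' (no match yet)
Bit 10: prefix='10' (no match yet)
Bit 11: prefix='100' -> emit 'i', reset
Bit 12: prefix='1' (no match yet)
Bit 13: prefix='10' (no match yet)
Bit 14: prefix='101' -> emit 'a', reset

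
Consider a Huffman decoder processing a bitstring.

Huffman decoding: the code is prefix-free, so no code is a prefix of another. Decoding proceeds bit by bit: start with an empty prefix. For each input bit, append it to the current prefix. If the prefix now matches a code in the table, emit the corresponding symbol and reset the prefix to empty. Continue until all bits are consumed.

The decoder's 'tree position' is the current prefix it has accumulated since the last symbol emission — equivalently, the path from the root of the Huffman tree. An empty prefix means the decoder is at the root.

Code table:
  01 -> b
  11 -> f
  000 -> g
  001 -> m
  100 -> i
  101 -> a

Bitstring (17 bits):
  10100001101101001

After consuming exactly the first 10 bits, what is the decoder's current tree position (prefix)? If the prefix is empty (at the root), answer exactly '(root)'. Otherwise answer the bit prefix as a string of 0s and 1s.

Bit 0: prefix='1' (no match yet)
Bit 1: prefix='10' (no match yet)
Bit 2: prefix='101' -> emit 'a', reset
Bit 3: prefix='0' (no match yet)
Bit 4: prefix='00' (no match yet)
Bit 5: prefix='000' -> emit 'g', reset
Bit 6: prefix='0' (no match yet)
Bit 7: prefix='01' -> emit 'b', reset
Bit 8: prefix='1' (no match yet)
Bit 9: prefix='10' (no match yet)

Answer: 10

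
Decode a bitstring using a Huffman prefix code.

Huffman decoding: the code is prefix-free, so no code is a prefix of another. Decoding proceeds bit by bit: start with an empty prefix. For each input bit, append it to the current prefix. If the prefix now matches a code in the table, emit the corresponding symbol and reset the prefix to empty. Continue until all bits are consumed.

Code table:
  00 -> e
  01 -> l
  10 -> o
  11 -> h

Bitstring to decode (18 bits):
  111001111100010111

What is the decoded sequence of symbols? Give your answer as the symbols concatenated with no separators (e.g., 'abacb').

Bit 0: prefix='1' (no match yet)
Bit 1: prefix='11' -> emit 'h', reset
Bit 2: prefix='1' (no match yet)
Bit 3: prefix='10' -> emit 'o', reset
Bit 4: prefix='0' (no match yet)
Bit 5: prefix='01' -> emit 'l', reset
Bit 6: prefix='1' (no match yet)
Bit 7: prefix='11' -> emit 'h', reset
Bit 8: prefix='1' (no match yet)
Bit 9: prefix='11' -> emit 'h', reset
Bit 10: prefix='0' (no match yet)
Bit 11: prefix='00' -> emit 'e', reset
Bit 12: prefix='0' (no match yet)
Bit 13: prefix='01' -> emit 'l', reset
Bit 14: prefix='0' (no match yet)
Bit 15: prefix='01' -> emit 'l', reset
Bit 16: prefix='1' (no match yet)
Bit 17: prefix='11' -> emit 'h', reset

Answer: holhhellh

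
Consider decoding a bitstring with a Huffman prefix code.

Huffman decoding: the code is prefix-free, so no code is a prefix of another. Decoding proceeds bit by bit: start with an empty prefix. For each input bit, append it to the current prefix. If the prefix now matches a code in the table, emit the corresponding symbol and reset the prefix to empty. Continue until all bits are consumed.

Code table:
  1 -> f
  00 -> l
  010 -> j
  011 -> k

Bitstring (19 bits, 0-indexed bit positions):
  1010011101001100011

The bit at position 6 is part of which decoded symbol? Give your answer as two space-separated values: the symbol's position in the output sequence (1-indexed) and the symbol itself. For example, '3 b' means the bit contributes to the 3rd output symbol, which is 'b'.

Bit 0: prefix='1' -> emit 'f', reset
Bit 1: prefix='0' (no match yet)
Bit 2: prefix='01' (no match yet)
Bit 3: prefix='010' -> emit 'j', reset
Bit 4: prefix='0' (no match yet)
Bit 5: prefix='01' (no match yet)
Bit 6: prefix='011' -> emit 'k', reset
Bit 7: prefix='1' -> emit 'f', reset
Bit 8: prefix='0' (no match yet)
Bit 9: prefix='01' (no match yet)
Bit 10: prefix='010' -> emit 'j', reset

Answer: 3 k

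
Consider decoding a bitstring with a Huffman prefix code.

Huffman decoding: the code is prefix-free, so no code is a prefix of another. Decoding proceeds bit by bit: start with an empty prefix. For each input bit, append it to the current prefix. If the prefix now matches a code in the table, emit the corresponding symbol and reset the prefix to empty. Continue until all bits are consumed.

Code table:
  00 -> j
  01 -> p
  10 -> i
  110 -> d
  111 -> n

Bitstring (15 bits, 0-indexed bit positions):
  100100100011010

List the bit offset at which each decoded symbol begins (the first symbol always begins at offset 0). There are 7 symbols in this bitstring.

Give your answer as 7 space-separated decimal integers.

Answer: 0 2 4 6 8 10 13

Derivation:
Bit 0: prefix='1' (no match yet)
Bit 1: prefix='10' -> emit 'i', reset
Bit 2: prefix='0' (no match yet)
Bit 3: prefix='01' -> emit 'p', reset
Bit 4: prefix='0' (no match yet)
Bit 5: prefix='00' -> emit 'j', reset
Bit 6: prefix='1' (no match yet)
Bit 7: prefix='10' -> emit 'i', reset
Bit 8: prefix='0' (no match yet)
Bit 9: prefix='00' -> emit 'j', reset
Bit 10: prefix='1' (no match yet)
Bit 11: prefix='11' (no match yet)
Bit 12: prefix='110' -> emit 'd', reset
Bit 13: prefix='1' (no match yet)
Bit 14: prefix='10' -> emit 'i', reset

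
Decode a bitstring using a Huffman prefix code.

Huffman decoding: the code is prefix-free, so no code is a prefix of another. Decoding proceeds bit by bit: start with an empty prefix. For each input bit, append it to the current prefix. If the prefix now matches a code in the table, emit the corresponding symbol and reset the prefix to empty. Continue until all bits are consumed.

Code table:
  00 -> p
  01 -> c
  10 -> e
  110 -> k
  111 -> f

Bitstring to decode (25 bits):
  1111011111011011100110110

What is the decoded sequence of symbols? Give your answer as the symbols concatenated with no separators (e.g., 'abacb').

Answer: fefkkfpkk

Derivation:
Bit 0: prefix='1' (no match yet)
Bit 1: prefix='11' (no match yet)
Bit 2: prefix='111' -> emit 'f', reset
Bit 3: prefix='1' (no match yet)
Bit 4: prefix='10' -> emit 'e', reset
Bit 5: prefix='1' (no match yet)
Bit 6: prefix='11' (no match yet)
Bit 7: prefix='111' -> emit 'f', reset
Bit 8: prefix='1' (no match yet)
Bit 9: prefix='11' (no match yet)
Bit 10: prefix='110' -> emit 'k', reset
Bit 11: prefix='1' (no match yet)
Bit 12: prefix='11' (no match yet)
Bit 13: prefix='110' -> emit 'k', reset
Bit 14: prefix='1' (no match yet)
Bit 15: prefix='11' (no match yet)
Bit 16: prefix='111' -> emit 'f', reset
Bit 17: prefix='0' (no match yet)
Bit 18: prefix='00' -> emit 'p', reset
Bit 19: prefix='1' (no match yet)
Bit 20: prefix='11' (no match yet)
Bit 21: prefix='110' -> emit 'k', reset
Bit 22: prefix='1' (no match yet)
Bit 23: prefix='11' (no match yet)
Bit 24: prefix='110' -> emit 'k', reset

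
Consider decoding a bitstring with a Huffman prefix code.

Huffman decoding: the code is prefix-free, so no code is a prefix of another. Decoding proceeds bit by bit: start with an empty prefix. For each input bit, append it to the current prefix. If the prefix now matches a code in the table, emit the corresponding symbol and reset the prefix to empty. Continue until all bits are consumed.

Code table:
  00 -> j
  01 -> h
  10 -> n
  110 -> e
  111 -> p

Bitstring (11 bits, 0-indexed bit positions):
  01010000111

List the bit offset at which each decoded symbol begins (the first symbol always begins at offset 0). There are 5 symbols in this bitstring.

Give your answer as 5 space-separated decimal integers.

Answer: 0 2 4 6 8

Derivation:
Bit 0: prefix='0' (no match yet)
Bit 1: prefix='01' -> emit 'h', reset
Bit 2: prefix='0' (no match yet)
Bit 3: prefix='01' -> emit 'h', reset
Bit 4: prefix='0' (no match yet)
Bit 5: prefix='00' -> emit 'j', reset
Bit 6: prefix='0' (no match yet)
Bit 7: prefix='00' -> emit 'j', reset
Bit 8: prefix='1' (no match yet)
Bit 9: prefix='11' (no match yet)
Bit 10: prefix='111' -> emit 'p', reset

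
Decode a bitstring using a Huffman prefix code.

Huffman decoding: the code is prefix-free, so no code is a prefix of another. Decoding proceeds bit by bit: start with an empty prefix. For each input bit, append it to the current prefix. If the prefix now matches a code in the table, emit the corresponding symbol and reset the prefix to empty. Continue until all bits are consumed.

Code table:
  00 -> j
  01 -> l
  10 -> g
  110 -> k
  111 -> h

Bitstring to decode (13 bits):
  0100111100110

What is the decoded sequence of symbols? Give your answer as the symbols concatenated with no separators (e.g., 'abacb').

Bit 0: prefix='0' (no match yet)
Bit 1: prefix='01' -> emit 'l', reset
Bit 2: prefix='0' (no match yet)
Bit 3: prefix='00' -> emit 'j', reset
Bit 4: prefix='1' (no match yet)
Bit 5: prefix='11' (no match yet)
Bit 6: prefix='111' -> emit 'h', reset
Bit 7: prefix='1' (no match yet)
Bit 8: prefix='10' -> emit 'g', reset
Bit 9: prefix='0' (no match yet)
Bit 10: prefix='01' -> emit 'l', reset
Bit 11: prefix='1' (no match yet)
Bit 12: prefix='10' -> emit 'g', reset

Answer: ljhglg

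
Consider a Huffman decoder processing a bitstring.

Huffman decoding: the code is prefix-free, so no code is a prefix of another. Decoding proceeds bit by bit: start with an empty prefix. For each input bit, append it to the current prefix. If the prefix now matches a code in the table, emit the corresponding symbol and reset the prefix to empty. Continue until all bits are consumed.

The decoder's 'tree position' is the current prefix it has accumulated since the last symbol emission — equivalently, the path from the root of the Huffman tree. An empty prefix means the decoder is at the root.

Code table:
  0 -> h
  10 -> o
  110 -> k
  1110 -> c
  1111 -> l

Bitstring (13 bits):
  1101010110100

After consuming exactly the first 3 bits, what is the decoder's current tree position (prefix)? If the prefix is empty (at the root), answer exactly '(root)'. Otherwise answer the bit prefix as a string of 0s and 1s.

Answer: (root)

Derivation:
Bit 0: prefix='1' (no match yet)
Bit 1: prefix='11' (no match yet)
Bit 2: prefix='110' -> emit 'k', reset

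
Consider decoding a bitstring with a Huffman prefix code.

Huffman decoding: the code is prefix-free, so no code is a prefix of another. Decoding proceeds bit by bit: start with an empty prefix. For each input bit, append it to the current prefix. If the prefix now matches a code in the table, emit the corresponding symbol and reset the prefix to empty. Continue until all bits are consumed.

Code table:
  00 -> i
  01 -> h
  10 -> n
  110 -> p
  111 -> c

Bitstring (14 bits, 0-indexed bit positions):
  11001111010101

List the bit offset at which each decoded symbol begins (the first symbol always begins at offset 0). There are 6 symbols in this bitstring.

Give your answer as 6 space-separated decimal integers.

Bit 0: prefix='1' (no match yet)
Bit 1: prefix='11' (no match yet)
Bit 2: prefix='110' -> emit 'p', reset
Bit 3: prefix='0' (no match yet)
Bit 4: prefix='01' -> emit 'h', reset
Bit 5: prefix='1' (no match yet)
Bit 6: prefix='11' (no match yet)
Bit 7: prefix='111' -> emit 'c', reset
Bit 8: prefix='0' (no match yet)
Bit 9: prefix='01' -> emit 'h', reset
Bit 10: prefix='0' (no match yet)
Bit 11: prefix='01' -> emit 'h', reset
Bit 12: prefix='0' (no match yet)
Bit 13: prefix='01' -> emit 'h', reset

Answer: 0 3 5 8 10 12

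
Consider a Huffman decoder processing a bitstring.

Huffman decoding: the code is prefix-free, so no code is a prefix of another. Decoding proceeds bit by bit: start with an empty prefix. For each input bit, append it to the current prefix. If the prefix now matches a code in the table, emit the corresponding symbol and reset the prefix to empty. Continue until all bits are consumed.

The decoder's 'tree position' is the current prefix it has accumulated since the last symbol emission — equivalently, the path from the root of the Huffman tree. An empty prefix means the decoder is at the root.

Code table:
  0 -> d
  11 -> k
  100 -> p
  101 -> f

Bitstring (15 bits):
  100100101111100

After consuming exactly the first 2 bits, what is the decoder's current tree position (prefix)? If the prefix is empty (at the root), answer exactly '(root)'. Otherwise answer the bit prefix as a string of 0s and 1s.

Answer: 10

Derivation:
Bit 0: prefix='1' (no match yet)
Bit 1: prefix='10' (no match yet)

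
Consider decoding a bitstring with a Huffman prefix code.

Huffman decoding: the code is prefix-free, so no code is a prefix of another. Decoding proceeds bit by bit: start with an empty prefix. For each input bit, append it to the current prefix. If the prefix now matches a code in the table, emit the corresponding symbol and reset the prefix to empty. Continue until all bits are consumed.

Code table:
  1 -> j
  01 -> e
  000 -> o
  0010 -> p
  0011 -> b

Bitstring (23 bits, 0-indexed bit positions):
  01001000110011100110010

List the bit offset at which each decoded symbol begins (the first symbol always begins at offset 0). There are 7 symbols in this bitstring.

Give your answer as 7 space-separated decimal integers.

Answer: 0 2 6 10 14 15 19

Derivation:
Bit 0: prefix='0' (no match yet)
Bit 1: prefix='01' -> emit 'e', reset
Bit 2: prefix='0' (no match yet)
Bit 3: prefix='00' (no match yet)
Bit 4: prefix='001' (no match yet)
Bit 5: prefix='0010' -> emit 'p', reset
Bit 6: prefix='0' (no match yet)
Bit 7: prefix='00' (no match yet)
Bit 8: prefix='001' (no match yet)
Bit 9: prefix='0011' -> emit 'b', reset
Bit 10: prefix='0' (no match yet)
Bit 11: prefix='00' (no match yet)
Bit 12: prefix='001' (no match yet)
Bit 13: prefix='0011' -> emit 'b', reset
Bit 14: prefix='1' -> emit 'j', reset
Bit 15: prefix='0' (no match yet)
Bit 16: prefix='00' (no match yet)
Bit 17: prefix='001' (no match yet)
Bit 18: prefix='0011' -> emit 'b', reset
Bit 19: prefix='0' (no match yet)
Bit 20: prefix='00' (no match yet)
Bit 21: prefix='001' (no match yet)
Bit 22: prefix='0010' -> emit 'p', reset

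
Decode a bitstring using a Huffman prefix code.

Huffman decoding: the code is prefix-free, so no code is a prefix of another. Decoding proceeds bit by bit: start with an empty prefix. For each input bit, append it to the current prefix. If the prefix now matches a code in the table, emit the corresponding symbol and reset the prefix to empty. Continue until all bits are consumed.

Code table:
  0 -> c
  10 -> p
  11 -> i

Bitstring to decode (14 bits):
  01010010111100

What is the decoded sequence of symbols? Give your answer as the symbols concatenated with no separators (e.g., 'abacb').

Answer: cppcpiicc

Derivation:
Bit 0: prefix='0' -> emit 'c', reset
Bit 1: prefix='1' (no match yet)
Bit 2: prefix='10' -> emit 'p', reset
Bit 3: prefix='1' (no match yet)
Bit 4: prefix='10' -> emit 'p', reset
Bit 5: prefix='0' -> emit 'c', reset
Bit 6: prefix='1' (no match yet)
Bit 7: prefix='10' -> emit 'p', reset
Bit 8: prefix='1' (no match yet)
Bit 9: prefix='11' -> emit 'i', reset
Bit 10: prefix='1' (no match yet)
Bit 11: prefix='11' -> emit 'i', reset
Bit 12: prefix='0' -> emit 'c', reset
Bit 13: prefix='0' -> emit 'c', reset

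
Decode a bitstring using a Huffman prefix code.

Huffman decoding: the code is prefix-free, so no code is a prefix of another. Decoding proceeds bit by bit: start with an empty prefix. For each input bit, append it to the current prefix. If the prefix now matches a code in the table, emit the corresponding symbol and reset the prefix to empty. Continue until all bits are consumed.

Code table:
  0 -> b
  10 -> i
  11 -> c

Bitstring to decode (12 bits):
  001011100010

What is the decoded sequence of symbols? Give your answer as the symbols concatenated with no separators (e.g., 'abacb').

Answer: bbicibbi

Derivation:
Bit 0: prefix='0' -> emit 'b', reset
Bit 1: prefix='0' -> emit 'b', reset
Bit 2: prefix='1' (no match yet)
Bit 3: prefix='10' -> emit 'i', reset
Bit 4: prefix='1' (no match yet)
Bit 5: prefix='11' -> emit 'c', reset
Bit 6: prefix='1' (no match yet)
Bit 7: prefix='10' -> emit 'i', reset
Bit 8: prefix='0' -> emit 'b', reset
Bit 9: prefix='0' -> emit 'b', reset
Bit 10: prefix='1' (no match yet)
Bit 11: prefix='10' -> emit 'i', reset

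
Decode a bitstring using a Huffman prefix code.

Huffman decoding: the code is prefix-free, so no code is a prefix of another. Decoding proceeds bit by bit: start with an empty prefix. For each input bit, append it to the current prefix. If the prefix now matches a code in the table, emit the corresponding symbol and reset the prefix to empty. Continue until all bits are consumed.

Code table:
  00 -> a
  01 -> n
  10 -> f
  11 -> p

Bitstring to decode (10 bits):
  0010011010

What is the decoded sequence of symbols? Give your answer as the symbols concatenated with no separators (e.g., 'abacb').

Bit 0: prefix='0' (no match yet)
Bit 1: prefix='00' -> emit 'a', reset
Bit 2: prefix='1' (no match yet)
Bit 3: prefix='10' -> emit 'f', reset
Bit 4: prefix='0' (no match yet)
Bit 5: prefix='01' -> emit 'n', reset
Bit 6: prefix='1' (no match yet)
Bit 7: prefix='10' -> emit 'f', reset
Bit 8: prefix='1' (no match yet)
Bit 9: prefix='10' -> emit 'f', reset

Answer: afnff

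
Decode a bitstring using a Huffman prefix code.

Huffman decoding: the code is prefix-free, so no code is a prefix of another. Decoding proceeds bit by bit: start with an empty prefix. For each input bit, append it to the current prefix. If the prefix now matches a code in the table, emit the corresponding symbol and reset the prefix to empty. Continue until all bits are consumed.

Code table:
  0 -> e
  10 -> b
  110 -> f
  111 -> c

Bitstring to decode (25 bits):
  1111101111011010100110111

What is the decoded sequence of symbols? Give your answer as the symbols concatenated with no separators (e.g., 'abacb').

Answer: cfcbfbbefc

Derivation:
Bit 0: prefix='1' (no match yet)
Bit 1: prefix='11' (no match yet)
Bit 2: prefix='111' -> emit 'c', reset
Bit 3: prefix='1' (no match yet)
Bit 4: prefix='11' (no match yet)
Bit 5: prefix='110' -> emit 'f', reset
Bit 6: prefix='1' (no match yet)
Bit 7: prefix='11' (no match yet)
Bit 8: prefix='111' -> emit 'c', reset
Bit 9: prefix='1' (no match yet)
Bit 10: prefix='10' -> emit 'b', reset
Bit 11: prefix='1' (no match yet)
Bit 12: prefix='11' (no match yet)
Bit 13: prefix='110' -> emit 'f', reset
Bit 14: prefix='1' (no match yet)
Bit 15: prefix='10' -> emit 'b', reset
Bit 16: prefix='1' (no match yet)
Bit 17: prefix='10' -> emit 'b', reset
Bit 18: prefix='0' -> emit 'e', reset
Bit 19: prefix='1' (no match yet)
Bit 20: prefix='11' (no match yet)
Bit 21: prefix='110' -> emit 'f', reset
Bit 22: prefix='1' (no match yet)
Bit 23: prefix='11' (no match yet)
Bit 24: prefix='111' -> emit 'c', reset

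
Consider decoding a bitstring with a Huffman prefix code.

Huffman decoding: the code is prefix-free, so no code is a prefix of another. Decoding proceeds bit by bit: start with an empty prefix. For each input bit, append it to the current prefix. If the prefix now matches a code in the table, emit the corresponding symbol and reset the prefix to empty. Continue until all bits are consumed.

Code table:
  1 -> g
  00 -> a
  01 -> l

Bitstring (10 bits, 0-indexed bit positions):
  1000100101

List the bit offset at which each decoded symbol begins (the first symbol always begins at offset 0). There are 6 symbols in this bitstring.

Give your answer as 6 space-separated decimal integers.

Bit 0: prefix='1' -> emit 'g', reset
Bit 1: prefix='0' (no match yet)
Bit 2: prefix='00' -> emit 'a', reset
Bit 3: prefix='0' (no match yet)
Bit 4: prefix='01' -> emit 'l', reset
Bit 5: prefix='0' (no match yet)
Bit 6: prefix='00' -> emit 'a', reset
Bit 7: prefix='1' -> emit 'g', reset
Bit 8: prefix='0' (no match yet)
Bit 9: prefix='01' -> emit 'l', reset

Answer: 0 1 3 5 7 8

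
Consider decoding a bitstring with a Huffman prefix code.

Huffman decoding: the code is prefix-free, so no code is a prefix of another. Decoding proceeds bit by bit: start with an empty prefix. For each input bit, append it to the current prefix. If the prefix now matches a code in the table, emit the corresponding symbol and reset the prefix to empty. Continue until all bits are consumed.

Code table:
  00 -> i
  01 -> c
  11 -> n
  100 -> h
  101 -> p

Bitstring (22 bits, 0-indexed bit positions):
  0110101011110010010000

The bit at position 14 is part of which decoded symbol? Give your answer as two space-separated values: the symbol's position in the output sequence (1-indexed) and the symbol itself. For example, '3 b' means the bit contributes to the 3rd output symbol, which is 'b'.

Bit 0: prefix='0' (no match yet)
Bit 1: prefix='01' -> emit 'c', reset
Bit 2: prefix='1' (no match yet)
Bit 3: prefix='10' (no match yet)
Bit 4: prefix='101' -> emit 'p', reset
Bit 5: prefix='0' (no match yet)
Bit 6: prefix='01' -> emit 'c', reset
Bit 7: prefix='0' (no match yet)
Bit 8: prefix='01' -> emit 'c', reset
Bit 9: prefix='1' (no match yet)
Bit 10: prefix='11' -> emit 'n', reset
Bit 11: prefix='1' (no match yet)
Bit 12: prefix='10' (no match yet)
Bit 13: prefix='100' -> emit 'h', reset
Bit 14: prefix='1' (no match yet)
Bit 15: prefix='10' (no match yet)
Bit 16: prefix='100' -> emit 'h', reset
Bit 17: prefix='1' (no match yet)
Bit 18: prefix='10' (no match yet)

Answer: 7 h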